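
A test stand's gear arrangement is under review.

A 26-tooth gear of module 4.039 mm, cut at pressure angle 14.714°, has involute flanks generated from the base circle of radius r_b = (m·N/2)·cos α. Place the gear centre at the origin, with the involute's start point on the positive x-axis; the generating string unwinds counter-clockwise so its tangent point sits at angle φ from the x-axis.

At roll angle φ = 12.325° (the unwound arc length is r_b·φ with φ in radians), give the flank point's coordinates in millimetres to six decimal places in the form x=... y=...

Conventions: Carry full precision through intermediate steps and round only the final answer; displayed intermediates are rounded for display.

topology: single-mesh involute geometry — m = 4.039, N = 26
pitch radius r_p = m·N/2 = 4.039·26/2 = 52.507000
base radius r_b = r_p·cos α = 52.507000·cos 14.714° = 50.785071
roll angle φ = 12.325° = 0.21511183 rad
x = r_b·(cos φ + φ·sin φ) = 51.946504
y = r_b·(sin φ − φ·cos φ) = 0.167725

x=51.946504 y=0.167725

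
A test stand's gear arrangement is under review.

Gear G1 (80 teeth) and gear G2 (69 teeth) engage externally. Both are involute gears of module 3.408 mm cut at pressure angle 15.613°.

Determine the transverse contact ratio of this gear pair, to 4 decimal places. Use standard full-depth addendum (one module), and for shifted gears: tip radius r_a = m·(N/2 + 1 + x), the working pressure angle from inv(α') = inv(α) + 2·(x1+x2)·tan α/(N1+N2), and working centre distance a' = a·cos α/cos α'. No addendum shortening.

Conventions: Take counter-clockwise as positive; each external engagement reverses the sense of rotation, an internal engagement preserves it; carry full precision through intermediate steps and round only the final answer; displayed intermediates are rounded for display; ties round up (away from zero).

2.1416

single-mesh involute tooth geometry (80T engaging 69T at module 3.408)
base radii: r_b1 = 131.290000, r_b2 = 113.237625
tip radii: r_a1 = 139.728000, r_a2 = 120.984000
no profile shift: α' = α, a' = a
action lengths: √(r_a1²−r_b1²) = 47.821019, √(r_a2²−r_b2²) = 42.595405
base pitch p_b = π·m·cos α = 10.311492
CR = (47.821019 + 42.595405 − 253.896000·sin 15.61300°)/10.311492 = 2.141618
contact ratio ≈ 2.1416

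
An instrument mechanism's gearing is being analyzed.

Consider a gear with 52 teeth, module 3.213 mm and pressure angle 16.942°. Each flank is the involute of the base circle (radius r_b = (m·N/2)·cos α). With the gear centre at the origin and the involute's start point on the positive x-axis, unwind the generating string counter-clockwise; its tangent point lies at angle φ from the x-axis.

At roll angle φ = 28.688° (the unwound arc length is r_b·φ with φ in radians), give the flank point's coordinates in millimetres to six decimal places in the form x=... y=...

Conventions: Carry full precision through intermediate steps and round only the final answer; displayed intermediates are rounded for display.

x=89.310390 y=3.260612

recognized (one wheel, involute flank): single-mesh tooth geometry, m = 3.213, N = 52
pitch radius r_p = m·N/2 = 3.213·52/2 = 83.538000
base radius r_b = r_p·cos α = 83.538000·cos 16.942° = 79.912470
roll angle φ = 28.688° = 0.50070006 rad
x = r_b·(cos φ + φ·sin φ) = 89.310390
y = r_b·(sin φ − φ·cos φ) = 3.260612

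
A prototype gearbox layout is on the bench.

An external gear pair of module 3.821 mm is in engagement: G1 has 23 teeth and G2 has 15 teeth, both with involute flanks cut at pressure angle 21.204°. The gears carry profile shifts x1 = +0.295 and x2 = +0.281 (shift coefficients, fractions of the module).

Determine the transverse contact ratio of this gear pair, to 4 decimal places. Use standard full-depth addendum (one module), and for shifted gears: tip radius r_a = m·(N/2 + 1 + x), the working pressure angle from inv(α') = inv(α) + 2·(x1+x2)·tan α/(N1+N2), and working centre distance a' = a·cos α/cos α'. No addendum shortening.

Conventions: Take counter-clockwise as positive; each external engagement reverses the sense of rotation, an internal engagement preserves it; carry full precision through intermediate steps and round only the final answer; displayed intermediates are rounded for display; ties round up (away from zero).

1.3891

recognized (one external pair, fixed centres): single-mesh tooth geometry, m = 3.821, N1 = 23, N2 = 15
base radii: r_b1 = 40.966597, r_b2 = 26.717346
tip radii: r_a1 = 48.889695, r_a2 = 33.552201
inv(α') = inv(21.204°) + 2·(+0.295+0.281)·tan α/(23+15) = 0.02963630  ⇒  α' = 24.91030°
a' = a·cos α / cos α' = 72.5990·cos 21.204°/cos 24.91030° = 74.626577
action lengths: √(r_a1²−r_b1²) = 26.682208, √(r_a2²−r_b2²) = 20.296148
base pitch p_b = π·m·cos α = 11.191336
CR = (26.682208 + 20.296148 − 74.626577·sin 24.91030°)/11.191336 = 1.389086
contact ratio ≈ 1.3891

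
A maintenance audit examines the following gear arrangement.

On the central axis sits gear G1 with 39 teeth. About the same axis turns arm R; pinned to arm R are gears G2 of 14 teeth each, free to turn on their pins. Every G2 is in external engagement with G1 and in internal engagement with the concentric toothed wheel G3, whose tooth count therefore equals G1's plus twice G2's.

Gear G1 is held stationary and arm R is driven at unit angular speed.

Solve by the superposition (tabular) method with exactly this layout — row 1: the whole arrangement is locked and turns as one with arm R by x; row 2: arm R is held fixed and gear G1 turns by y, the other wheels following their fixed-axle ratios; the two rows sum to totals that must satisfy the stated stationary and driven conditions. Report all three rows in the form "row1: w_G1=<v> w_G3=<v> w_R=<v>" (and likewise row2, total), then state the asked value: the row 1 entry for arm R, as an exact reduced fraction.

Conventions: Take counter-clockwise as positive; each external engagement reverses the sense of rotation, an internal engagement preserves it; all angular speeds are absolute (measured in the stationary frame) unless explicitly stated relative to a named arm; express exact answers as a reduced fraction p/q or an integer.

recognized (axles ride arm R): planetary set, 39/14/67 teeth
row 1 (train locked, turned with arm): all members turn x
row 2 — arm fixed, fixed-axis ratios: sun y, ring −(39/67)·y, arm 0
boundary: total ω_sun = x + y = 0 and total ω_arm = x = 1  ⇒  y = -1, x = 1
row 2 ring = −(39/67)·(-1) = 39/67
totals (row 1 + row 2): sun 1 + (-1) = 0, ring 1 + 39/67 = 106/67, arm 1 + 0 = 1
asked cell (row1, arm) = 1

row1: w_G1=1 w_G3=1 w_R=1
row2: w_G1=-1 w_G3=39/67 w_R=0
total: w_G1=0 w_G3=106/67 w_R=1
asked value: 1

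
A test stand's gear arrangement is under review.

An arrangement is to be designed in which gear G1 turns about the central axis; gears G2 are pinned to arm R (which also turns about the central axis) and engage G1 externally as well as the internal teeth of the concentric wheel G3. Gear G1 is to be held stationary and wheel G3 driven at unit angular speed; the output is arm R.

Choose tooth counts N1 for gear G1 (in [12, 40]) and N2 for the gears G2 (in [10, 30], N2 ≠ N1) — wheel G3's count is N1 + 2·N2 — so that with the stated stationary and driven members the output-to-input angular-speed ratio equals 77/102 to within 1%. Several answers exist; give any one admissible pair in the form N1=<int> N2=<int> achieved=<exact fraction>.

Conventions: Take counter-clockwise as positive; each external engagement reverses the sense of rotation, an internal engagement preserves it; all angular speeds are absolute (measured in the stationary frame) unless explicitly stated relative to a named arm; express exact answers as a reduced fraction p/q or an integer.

class = planetary set [ratio 77/102 wanted; Willis about the carrier]
Willis with ω_sun = 0: ω_arm/ω_ring = N3/(N1+N3); set equal to 77/102  ⇒  N3/N1 = (77/102)/(1 − 77/102) = 77/25
N3 = N1 + 2·N2  ⇒  N2/N1 = (N3/N1 − 1)/2 = (77/25 − 1)/2 = 26/25
smallest multiple with N1 ≥ 12 and N2 ≥ 10: k = 1  ⇒  N1 = 1·25 = 25, N2 = 1·26 = 26 (N1 ≤ 40, N2 ≤ 30, N2 ≠ N1 ✓), N3 = 25 + 2·26 = 77
check: N3/(N1+N3) with N1 = 25, N3 = 77 gives 77/102; |achieved − target| = 0 ≤ 77/10200 ✓

N1=25 N2=26 achieved=77/102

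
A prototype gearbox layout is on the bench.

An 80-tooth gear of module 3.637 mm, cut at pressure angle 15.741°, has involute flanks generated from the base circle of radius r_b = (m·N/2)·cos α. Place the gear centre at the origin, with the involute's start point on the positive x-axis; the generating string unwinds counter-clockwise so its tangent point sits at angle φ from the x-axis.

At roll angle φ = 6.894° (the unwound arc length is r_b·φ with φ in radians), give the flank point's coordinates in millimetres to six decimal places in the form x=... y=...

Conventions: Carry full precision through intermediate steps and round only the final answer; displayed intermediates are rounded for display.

single-mesh involute tooth geometry (80T wheel at module 3.637)
pitch radius r_p = m·N/2 = 3.637·80/2 = 145.480000
base radius r_b = r_p·cos α = 145.480000·cos 15.741° = 140.024189
roll angle φ = 6.894° = 0.12032300 rad
x = r_b·(cos φ + φ·sin φ) = 141.034132
y = r_b·(sin φ − φ·cos φ) = 0.081189

x=141.034132 y=0.081189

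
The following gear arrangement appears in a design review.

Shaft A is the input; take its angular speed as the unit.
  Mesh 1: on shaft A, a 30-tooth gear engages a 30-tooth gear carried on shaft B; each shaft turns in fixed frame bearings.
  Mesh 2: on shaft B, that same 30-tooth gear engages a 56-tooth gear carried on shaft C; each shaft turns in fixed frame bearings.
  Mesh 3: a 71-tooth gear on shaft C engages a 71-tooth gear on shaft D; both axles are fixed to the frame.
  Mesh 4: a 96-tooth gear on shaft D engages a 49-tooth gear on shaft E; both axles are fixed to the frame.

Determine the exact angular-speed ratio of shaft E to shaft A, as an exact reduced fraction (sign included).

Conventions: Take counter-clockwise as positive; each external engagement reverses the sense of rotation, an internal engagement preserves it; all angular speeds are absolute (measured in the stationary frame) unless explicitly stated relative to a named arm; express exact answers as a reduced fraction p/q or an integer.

class = fixed-axis compound train [4 meshes; 4 ratios multiply, 4 sense flips]
mesh 1 [30T→30T]: running ratio 1, sense −
mesh 2 [30T→56T]: running ratio 15/28, sense +
mesh 3 [71T→71T]: running ratio 15/28, sense −
mesh 4 [96T→49T]: running ratio 360/343, sense +
ω_out/ω_in = 360/343

360/343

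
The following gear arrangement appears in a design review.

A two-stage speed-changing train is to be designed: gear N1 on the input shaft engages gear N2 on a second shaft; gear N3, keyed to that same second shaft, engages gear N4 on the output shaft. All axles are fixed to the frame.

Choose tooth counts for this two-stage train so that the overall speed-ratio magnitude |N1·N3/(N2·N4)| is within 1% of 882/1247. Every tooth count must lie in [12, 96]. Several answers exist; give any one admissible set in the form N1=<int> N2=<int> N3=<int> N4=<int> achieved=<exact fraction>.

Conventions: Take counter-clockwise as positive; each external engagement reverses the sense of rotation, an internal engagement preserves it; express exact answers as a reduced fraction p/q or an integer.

2-stage fixed-axis compound train for ratio 882/1247
target = 882/1247 in lowest terms: an exact hit needs N1·N3 = k·882 and N2·N4 = k·1247 for one integer k, every count in [12, 96]; additionally prefer no 1:1 stage (N1 ≠ N2, N3 ≠ N4)
k = 1: N1·N3 = 882 = 14·63, N2·N4 = 1247 = 29·43
achieved = 14·63/(29·43) = 882/1247; |achieved − target| = 0 ≤ 441/62350 ✓

N1=14 N2=29 N3=63 N4=43 achieved=882/1247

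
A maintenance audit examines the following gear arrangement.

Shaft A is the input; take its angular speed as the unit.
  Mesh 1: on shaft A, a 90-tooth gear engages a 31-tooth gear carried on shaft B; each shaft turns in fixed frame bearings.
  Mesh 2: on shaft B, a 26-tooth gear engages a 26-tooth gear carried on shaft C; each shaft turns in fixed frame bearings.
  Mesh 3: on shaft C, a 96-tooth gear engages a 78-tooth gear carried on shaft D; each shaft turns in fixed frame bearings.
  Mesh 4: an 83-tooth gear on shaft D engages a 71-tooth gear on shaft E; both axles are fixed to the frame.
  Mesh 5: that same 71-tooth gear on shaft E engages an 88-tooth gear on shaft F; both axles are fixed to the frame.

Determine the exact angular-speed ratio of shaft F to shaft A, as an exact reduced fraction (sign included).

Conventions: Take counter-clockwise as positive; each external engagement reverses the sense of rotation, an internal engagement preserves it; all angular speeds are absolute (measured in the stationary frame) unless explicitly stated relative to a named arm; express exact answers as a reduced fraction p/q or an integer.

-14940/4433

class = fixed-axis compound train [5 meshes; 5 ratios multiply, 5 sense flips]
mesh 1 [90T→31T]: running ratio 90/31, sense −
mesh 2 [26T→26T]: running ratio 90/31, sense +
mesh 3 [96T→78T]: running ratio 1440/403, sense −
mesh 4 [83T→71T]: running ratio 119520/28613, sense +
mesh 5 [71T→88T]: running ratio 14940/4433, sense −
ω_out/ω_in = -14940/4433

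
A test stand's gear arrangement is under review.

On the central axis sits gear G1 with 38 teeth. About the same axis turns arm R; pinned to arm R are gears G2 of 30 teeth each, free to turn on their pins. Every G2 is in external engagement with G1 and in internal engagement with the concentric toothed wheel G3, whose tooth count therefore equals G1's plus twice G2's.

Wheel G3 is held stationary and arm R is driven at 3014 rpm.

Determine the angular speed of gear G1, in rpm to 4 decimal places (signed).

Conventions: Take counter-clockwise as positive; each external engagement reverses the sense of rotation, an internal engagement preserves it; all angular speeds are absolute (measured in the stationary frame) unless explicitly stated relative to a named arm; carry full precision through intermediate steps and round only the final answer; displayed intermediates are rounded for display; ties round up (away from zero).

+10786.9474 rpm

topology: planetary set — G1 38T / G2 30T / G3 98T, arm = carrier (Willis)
normalise by the input: solve with ω_arm = 1, then scale by 3014 rpm
ring teeth: 38 + 2·30 = 98
38(ω_sun−ω_arm) = −98(ω_ring−ω_arm),  ω_ring = 0, ω_arm = 1
ω_sun = 1 − (98/38)(0−1) = 68/19
scale: ω_sun = 68/19 × 3014 rpm = +10786.9474 rpm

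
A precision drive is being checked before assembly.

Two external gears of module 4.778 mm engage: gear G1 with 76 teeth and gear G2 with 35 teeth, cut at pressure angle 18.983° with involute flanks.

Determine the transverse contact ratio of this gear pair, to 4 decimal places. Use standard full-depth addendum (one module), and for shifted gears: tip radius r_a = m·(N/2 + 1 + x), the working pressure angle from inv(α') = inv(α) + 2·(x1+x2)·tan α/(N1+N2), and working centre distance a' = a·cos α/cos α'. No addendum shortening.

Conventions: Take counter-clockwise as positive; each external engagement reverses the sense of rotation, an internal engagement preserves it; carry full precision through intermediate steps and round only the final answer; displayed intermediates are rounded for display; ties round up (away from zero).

1.8097

recognized (one external pair, fixed centres): single-mesh tooth geometry, m = 4.778, N1 = 76, N2 = 35
base radii: r_b1 = 171.689666, r_b2 = 79.067609
tip radii: r_a1 = 186.342000, r_a2 = 88.393000
no profile shift: α' = α, a' = a
action lengths: √(r_a1²−r_b1²) = 72.429273, √(r_a2²−r_b2²) = 39.517536
base pitch p_b = π·m·cos α = 14.194184
CR = (72.429273 + 39.517536 − 265.179000·sin 18.98300°)/14.194184 = 1.809711
contact ratio ≈ 1.8097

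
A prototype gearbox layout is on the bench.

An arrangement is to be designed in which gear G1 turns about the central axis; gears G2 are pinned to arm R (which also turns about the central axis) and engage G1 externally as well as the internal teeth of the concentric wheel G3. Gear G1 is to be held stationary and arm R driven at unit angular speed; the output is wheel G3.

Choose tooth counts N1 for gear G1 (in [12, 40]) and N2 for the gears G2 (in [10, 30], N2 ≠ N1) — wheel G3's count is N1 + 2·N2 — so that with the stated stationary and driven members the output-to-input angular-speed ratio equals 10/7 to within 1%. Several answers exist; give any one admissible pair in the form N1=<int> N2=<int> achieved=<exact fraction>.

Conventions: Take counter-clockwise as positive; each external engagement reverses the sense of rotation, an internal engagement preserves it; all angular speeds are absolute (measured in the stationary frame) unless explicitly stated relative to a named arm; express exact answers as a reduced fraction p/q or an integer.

topology: planetary set — design target 10/7, arm = carrier (Willis)
Willis with ω_sun = 0: ω_ring/ω_arm = (N1+N3)/N3; set equal to 10/7  ⇒  N3/N1 = 1/(10/7 − 1) = 7/3
N3 = N1 + 2·N2  ⇒  N2/N1 = (N3/N1 − 1)/2 = (7/3 − 1)/2 = 2/3
smallest multiple with N1 ≥ 12 and N2 ≥ 10: k = 5  ⇒  N1 = 5·3 = 15, N2 = 5·2 = 10 (N1 ≤ 40, N2 ≤ 30, N2 ≠ N1 ✓), N3 = 15 + 2·10 = 35
check: (N1+N3)/N3 with N1 = 15, N3 = 35 gives 10/7; |achieved − target| = 0 ≤ 1/70 ✓

N1=15 N2=10 achieved=10/7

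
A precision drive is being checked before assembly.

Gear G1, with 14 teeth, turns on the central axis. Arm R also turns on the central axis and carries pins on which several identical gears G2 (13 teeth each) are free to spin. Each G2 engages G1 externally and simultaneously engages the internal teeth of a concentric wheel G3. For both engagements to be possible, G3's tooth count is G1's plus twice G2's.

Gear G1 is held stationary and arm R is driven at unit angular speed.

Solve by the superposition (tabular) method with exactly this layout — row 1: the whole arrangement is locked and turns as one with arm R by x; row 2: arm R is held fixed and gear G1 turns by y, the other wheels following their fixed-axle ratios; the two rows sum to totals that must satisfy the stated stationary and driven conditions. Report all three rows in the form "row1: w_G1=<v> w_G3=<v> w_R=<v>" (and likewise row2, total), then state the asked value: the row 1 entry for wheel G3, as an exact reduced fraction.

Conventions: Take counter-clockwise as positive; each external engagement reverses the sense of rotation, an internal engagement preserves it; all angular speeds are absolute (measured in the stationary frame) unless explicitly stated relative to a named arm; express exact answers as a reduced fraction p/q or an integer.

row1: w_G1=1 w_G3=1 w_R=1
row2: w_G1=-1 w_G3=7/20 w_R=0
total: w_G1=0 w_G3=27/20 w_R=1
asked value: 1

topology: planetary set — G1 14T / G2 13T / G3 40T, arm = carrier (Willis)
row 1: whole set turns with the arm by x
row 2 — arm fixed, fixed-axis ratios: sun y, ring −(14/40)·y, arm 0
boundary: total ω_sun = x + y = 0 and total ω_arm = x = 1  ⇒  y = -1, x = 1
row 2 ring = −(14/40)·(-1) = 7/20
totals (row 1 + row 2): sun 1 + (-1) = 0, ring 1 + 7/20 = 27/20, arm 1 + 0 = 1
asked cell (row1, ring) = 1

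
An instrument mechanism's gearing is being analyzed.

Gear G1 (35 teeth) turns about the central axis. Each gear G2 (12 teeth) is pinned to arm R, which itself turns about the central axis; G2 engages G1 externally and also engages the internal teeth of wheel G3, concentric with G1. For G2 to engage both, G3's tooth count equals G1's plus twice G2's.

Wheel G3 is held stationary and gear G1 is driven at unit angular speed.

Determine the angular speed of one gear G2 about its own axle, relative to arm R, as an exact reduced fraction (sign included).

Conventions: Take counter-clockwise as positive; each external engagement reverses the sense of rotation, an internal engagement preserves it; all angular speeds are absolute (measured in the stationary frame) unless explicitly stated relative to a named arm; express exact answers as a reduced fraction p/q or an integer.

topology: planetary set — G1 35T / G2 12T / G3 59T, arm = carrier (Willis)
ring teeth: 35 + 2·12 = 59
35(ω_sun−ω_arm) = −59(ω_ring−ω_arm),  ω_ring = 0, ω_sun = 1
35(1−ω_arm) = −59(0−ω_arm)  ⇒  94·ω_arm = 35  ⇒  ω_arm = 35/94
sun–planet mesh: 35·(1−35/94) = −12·(ω_p−ω_arm)  ⇒  ω_p−ω_arm = -2065/1128
exact speed ratio = -2065/1128

-2065/1128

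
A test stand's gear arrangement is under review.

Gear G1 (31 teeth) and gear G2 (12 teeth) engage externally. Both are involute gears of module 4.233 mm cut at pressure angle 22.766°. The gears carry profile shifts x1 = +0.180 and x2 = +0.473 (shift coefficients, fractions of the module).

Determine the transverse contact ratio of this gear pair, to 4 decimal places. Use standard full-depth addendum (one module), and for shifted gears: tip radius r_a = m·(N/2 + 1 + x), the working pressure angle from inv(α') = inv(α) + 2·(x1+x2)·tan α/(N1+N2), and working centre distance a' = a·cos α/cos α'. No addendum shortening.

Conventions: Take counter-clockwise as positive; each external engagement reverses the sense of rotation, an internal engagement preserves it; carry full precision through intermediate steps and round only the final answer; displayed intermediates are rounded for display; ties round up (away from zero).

class = single-mesh tooth geometry [involute pair 31T × 12T, m = 4.233]
base radii: r_b1 = 60.499901, r_b2 = 23.419317
tip radii: r_a1 = 70.606440, r_a2 = 31.633209
inv(α') = inv(22.766°) + 2·(+0.180+0.473)·tan α/(31+12) = 0.03506759  ⇒  α' = 26.26674°
a' = a·cos α / cos α' = 91.0095·cos 22.766°/cos 26.26674° = 93.582186
action lengths: √(r_a1²−r_b1²) = 36.400980, √(r_a2²−r_b2²) = 21.264889
base pitch p_b = π·m·cos α = 12.262326
CR = (36.400980 + 21.264889 − 93.582186·sin 26.26674°)/12.262326 = 1.325280
contact ratio ≈ 1.3253

1.3253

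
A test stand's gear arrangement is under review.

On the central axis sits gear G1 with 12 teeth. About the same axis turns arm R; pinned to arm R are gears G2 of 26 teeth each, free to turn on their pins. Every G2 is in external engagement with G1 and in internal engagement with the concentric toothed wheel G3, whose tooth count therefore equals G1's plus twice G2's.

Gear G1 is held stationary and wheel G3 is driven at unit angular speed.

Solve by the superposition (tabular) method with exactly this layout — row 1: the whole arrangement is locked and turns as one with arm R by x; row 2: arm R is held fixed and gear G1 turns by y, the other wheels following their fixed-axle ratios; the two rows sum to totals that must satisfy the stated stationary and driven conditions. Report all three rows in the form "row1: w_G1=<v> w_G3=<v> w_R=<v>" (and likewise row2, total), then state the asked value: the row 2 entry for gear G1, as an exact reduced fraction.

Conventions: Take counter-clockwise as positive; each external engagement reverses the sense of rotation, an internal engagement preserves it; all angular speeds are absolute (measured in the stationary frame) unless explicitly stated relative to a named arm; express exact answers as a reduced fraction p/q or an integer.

class = planetary set [G3 = 12+2·26 = 64; Willis about the carrier]
superposition row 1 [locked train]: every member turns x
superposition row 2 [arm held]: sun y, ring −(12/64)·y, arm 0
boundary: total ω_sun = x + y = 0 and total ω_ring = x − (12/64)·y = 1  ⇒  y = -16/19, x = 16/19
row 2 ring = −(12/64)·(-16/19) = 3/19
totals (row 1 + row 2): sun 16/19 + (-16/19) = 0, ring 16/19 + 3/19 = 1, arm 16/19 + 0 = 16/19
asked cell (row2, sun) = -16/19

row1: w_G1=16/19 w_G3=16/19 w_R=16/19
row2: w_G1=-16/19 w_G3=3/19 w_R=0
total: w_G1=0 w_G3=1 w_R=16/19
asked value: -16/19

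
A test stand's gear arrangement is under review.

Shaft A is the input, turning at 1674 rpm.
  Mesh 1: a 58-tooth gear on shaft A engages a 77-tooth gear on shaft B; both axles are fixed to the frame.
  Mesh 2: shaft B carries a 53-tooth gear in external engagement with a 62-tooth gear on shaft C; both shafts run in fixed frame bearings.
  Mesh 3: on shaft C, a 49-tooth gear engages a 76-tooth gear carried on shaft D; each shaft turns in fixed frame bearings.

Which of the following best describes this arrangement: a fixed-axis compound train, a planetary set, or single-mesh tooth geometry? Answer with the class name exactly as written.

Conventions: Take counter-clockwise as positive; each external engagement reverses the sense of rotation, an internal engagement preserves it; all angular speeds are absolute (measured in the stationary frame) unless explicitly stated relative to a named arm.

class = fixed-axis compound train [3 meshes; 3 ratios multiply, 3 sense flips]
classification: fixed-axis compound train

fixed-axis compound train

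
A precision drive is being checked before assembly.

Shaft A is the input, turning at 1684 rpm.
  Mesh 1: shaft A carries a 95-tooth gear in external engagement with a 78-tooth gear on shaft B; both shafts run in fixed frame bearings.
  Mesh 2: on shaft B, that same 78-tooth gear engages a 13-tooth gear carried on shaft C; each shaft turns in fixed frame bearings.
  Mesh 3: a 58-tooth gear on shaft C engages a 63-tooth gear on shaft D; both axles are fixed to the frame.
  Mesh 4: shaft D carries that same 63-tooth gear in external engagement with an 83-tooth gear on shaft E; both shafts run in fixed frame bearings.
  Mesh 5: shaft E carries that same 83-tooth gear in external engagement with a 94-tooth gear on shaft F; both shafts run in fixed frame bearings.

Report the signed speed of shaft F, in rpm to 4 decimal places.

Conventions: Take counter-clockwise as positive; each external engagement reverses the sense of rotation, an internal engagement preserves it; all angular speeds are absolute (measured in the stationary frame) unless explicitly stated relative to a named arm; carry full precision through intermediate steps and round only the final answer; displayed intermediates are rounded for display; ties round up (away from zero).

5-mesh fixed-axis compound train (all bearings frame-fixed)
mesh 1 [95T→78T]: ω = 1684.0000×95/78 = 2051.0256 rpm, sense flips to −
mesh 2 [78T→13T]: ω = 2051.0256×78/13 = 12306.1538 rpm, sense flips to +
mesh 3 [58T→63T]: ω = 12306.1538×58/63 = 11329.4750 rpm, sense flips to −
mesh 4 [63T→83T]: ω = 11329.4750×63/83 = 8599.4810 rpm, sense flips to +
mesh 5 [83T→94T]: ω = 8599.4810×83/94 = 7593.1588 rpm, sense flips to −
signed output speed = -7593.1588 rpm

-7593.1588 rpm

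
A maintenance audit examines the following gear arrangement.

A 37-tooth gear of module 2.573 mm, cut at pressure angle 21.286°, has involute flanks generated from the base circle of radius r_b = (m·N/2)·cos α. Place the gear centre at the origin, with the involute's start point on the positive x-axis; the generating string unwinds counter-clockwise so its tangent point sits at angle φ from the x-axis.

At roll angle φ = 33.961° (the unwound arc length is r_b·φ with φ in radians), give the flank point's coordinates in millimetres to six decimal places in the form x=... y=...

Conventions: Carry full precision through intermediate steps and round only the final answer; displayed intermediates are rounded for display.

x=51.473413 y=2.971951

class = single-mesh tooth geometry [base-circle involute, m = 2.573, 37T]
pitch radius r_p = m·N/2 = 2.573·37/2 = 47.600500
base radius r_b = r_p·cos α = 47.600500·cos 21.286° = 44.353192
roll angle φ = 33.961° = 0.59273127 rad
x = r_b·(cos φ + φ·sin φ) = 51.473413
y = r_b·(sin φ − φ·cos φ) = 2.971951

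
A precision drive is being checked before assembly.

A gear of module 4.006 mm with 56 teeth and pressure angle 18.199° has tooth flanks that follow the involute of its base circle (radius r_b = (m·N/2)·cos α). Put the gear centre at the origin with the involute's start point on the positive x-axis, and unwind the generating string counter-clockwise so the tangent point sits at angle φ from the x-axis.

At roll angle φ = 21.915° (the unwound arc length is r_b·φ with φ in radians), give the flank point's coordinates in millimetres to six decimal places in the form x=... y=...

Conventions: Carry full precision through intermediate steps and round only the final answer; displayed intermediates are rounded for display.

x=114.068835 y=1.958622

class = single-mesh tooth geometry [base-circle involute, m = 4.006, 56T]
pitch radius r_p = m·N/2 = 4.006·56/2 = 112.168000
base radius r_b = r_p·cos α = 112.168000·cos 18.199° = 106.557077
roll angle φ = 21.915° = 0.38248891 rad
x = r_b·(cos φ + φ·sin φ) = 114.068835
y = r_b·(sin φ − φ·cos φ) = 1.958622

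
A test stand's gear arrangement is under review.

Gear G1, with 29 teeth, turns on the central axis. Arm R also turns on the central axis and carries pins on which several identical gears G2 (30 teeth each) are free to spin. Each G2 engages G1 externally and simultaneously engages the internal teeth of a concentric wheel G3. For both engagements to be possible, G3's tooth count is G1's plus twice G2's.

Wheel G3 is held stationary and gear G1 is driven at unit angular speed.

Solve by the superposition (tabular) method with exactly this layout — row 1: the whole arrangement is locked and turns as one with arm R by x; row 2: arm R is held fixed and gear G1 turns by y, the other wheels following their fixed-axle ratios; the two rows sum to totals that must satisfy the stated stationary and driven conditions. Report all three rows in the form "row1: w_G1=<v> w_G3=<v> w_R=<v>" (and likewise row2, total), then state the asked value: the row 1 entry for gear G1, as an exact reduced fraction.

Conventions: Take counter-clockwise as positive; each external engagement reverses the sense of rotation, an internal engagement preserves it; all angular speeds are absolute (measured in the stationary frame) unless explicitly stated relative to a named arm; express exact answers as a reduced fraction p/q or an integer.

recognized (axles ride arm R): planetary set, 29/30/89 teeth
row 1 — lock + rotate with arm: ω_sun = ω_ring = ω_arm = x
superposition row 2 [arm held]: sun y, ring −(29/89)·y, arm 0
boundary: total ω_ring = x − (29/89)·y = 0 and total ω_sun = x + y = 1  ⇒  y = 89/118, x = 29/118
row 2 ring = −(29/89)·89/118 = -29/118
totals (row 1 + row 2): sun 29/118 + 89/118 = 1, ring 29/118 + (-29/118) = 0, arm 29/118 + 0 = 29/118
asked cell (row1, sun) = 29/118

row1: w_G1=29/118 w_G3=29/118 w_R=29/118
row2: w_G1=89/118 w_G3=-29/118 w_R=0
total: w_G1=1 w_G3=0 w_R=29/118
asked value: 29/118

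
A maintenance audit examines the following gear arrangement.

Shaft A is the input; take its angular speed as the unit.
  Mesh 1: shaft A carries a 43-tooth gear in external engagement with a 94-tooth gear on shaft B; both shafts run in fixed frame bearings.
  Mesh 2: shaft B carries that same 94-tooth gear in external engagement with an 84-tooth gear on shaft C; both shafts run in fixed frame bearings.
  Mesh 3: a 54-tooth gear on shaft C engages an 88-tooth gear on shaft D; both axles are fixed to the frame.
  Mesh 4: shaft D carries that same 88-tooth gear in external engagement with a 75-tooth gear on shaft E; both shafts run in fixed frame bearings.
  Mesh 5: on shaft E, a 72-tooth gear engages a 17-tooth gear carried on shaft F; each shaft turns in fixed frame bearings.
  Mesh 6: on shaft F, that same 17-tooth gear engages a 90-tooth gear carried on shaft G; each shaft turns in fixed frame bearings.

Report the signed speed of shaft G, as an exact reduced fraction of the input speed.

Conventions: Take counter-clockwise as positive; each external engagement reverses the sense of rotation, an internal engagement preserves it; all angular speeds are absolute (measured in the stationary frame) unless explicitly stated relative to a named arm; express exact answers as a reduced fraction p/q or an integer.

258/875

6-mesh fixed-axis compound train (all bearings frame-fixed)
mesh 1 [43T→94T]: |ω|/ω_in = 1×43/94 = 43/94, sense flips to −
mesh 2 [94T→84T]: |ω|/ω_in = (43/94)×94/84 = 43/84, sense flips to +
mesh 3 [54T→88T]: |ω|/ω_in = (43/84)×54/88 = 387/1232, sense flips to −
mesh 4 [88T→75T]: |ω|/ω_in = (387/1232)×88/75 = 129/350, sense flips to +
mesh 5 [72T→17T]: |ω|/ω_in = (129/350)×72/17 = 4644/2975, sense flips to −
mesh 6 [17T→90T]: |ω|/ω_in = (4644/2975)×17/90 = 258/875, sense flips to +
signed output speed (× input speed) = 258/875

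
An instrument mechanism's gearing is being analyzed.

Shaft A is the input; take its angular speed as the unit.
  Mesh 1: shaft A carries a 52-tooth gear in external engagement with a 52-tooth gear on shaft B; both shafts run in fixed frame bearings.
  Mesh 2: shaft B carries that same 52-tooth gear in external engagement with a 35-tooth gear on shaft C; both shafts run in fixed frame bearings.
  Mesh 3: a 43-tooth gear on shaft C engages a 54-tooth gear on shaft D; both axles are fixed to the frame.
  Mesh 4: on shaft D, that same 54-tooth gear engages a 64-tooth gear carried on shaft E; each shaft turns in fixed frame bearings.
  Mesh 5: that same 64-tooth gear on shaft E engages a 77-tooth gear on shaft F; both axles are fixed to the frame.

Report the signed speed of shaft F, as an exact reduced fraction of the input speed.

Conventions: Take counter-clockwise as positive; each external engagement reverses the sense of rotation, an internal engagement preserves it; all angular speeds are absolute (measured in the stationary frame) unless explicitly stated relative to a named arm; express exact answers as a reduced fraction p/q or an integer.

-2236/2695

5-mesh fixed-axis compound train (all bearings frame-fixed)
mesh 1 [52T→52T]: |ω|/ω_in = 1×52/52 = 1, sense flips to −
mesh 2 [52T→35T]: |ω|/ω_in = 1×52/35 = 52/35, sense flips to +
mesh 3 [43T→54T]: |ω|/ω_in = (52/35)×43/54 = 1118/945, sense flips to −
mesh 4 [54T→64T]: |ω|/ω_in = (1118/945)×54/64 = 559/560, sense flips to +
mesh 5 [64T→77T]: |ω|/ω_in = (559/560)×64/77 = 2236/2695, sense flips to −
signed output speed (× input speed) = -2236/2695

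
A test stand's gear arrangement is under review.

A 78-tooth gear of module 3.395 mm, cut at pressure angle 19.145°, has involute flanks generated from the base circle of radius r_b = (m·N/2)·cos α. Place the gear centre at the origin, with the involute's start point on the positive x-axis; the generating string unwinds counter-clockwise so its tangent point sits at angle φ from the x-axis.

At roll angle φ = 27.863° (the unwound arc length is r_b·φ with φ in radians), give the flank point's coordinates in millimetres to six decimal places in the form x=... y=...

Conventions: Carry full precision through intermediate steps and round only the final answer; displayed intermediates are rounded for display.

x=139.009115 y=4.682561

single-mesh involute tooth geometry (78T wheel at module 3.395)
pitch radius r_p = m·N/2 = 3.395·78/2 = 132.405000
base radius r_b = r_p·cos α = 132.405000·cos 19.145° = 125.081895
roll angle φ = 27.863° = 0.48630109 rad
x = r_b·(cos φ + φ·sin φ) = 139.009115
y = r_b·(sin φ − φ·cos φ) = 4.682561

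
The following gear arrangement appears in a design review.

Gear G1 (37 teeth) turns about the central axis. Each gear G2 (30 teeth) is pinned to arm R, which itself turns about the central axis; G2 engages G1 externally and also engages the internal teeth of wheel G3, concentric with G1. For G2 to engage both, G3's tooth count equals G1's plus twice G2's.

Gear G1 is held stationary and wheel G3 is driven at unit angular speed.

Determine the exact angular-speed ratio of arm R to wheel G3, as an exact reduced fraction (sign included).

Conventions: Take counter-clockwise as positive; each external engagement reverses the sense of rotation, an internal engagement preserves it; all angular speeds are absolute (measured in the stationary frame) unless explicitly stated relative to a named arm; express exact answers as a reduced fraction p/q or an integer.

recognized (axles ride arm R): planetary set, 37/30/97 teeth
ring teeth: 37 + 2·30 = 97
37(ω_sun−ω_arm) = −97(ω_ring−ω_arm),  ω_sun = 0, ω_ring = 1
37(0−ω_arm) = −97(1−ω_arm)  ⇒  134·ω_arm = 97  ⇒  ω_arm = 97/134
ω_out/ω_in = 97/134

97/134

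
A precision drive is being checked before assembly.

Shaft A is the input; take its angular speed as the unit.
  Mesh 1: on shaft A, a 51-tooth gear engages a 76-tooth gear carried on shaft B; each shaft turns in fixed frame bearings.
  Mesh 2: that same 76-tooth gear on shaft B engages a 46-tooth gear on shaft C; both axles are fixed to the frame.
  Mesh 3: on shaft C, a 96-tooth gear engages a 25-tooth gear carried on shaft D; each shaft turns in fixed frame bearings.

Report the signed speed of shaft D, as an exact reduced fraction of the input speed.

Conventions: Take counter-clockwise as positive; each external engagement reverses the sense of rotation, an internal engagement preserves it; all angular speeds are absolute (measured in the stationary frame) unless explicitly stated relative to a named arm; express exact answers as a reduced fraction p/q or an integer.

3-mesh fixed-axis compound train (all bearings frame-fixed)
mesh 1 [51T→76T]: |ω|/ω_in = 1×51/76 = 51/76, sense flips to −
mesh 2 [76T→46T]: |ω|/ω_in = (51/76)×76/46 = 51/46, sense flips to +
mesh 3 [96T→25T]: |ω|/ω_in = (51/46)×96/25 = 2448/575, sense flips to −
signed output speed (× input speed) = -2448/575

-2448/575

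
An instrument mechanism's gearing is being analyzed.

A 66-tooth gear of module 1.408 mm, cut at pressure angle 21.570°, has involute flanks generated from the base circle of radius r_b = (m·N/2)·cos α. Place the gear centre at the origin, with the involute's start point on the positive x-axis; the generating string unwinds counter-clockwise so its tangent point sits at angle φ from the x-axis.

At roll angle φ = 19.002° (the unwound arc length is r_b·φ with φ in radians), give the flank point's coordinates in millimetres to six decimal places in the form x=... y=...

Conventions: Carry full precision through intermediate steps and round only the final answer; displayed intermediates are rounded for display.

x=45.521479 y=0.519648

single-mesh involute tooth geometry (66T wheel at module 1.408)
pitch radius r_p = m·N/2 = 1.408·66/2 = 46.464000
base radius r_b = r_p·cos α = 46.464000·cos 21.570° = 43.210085
roll angle φ = 19.002° = 0.33164746 rad
x = r_b·(cos φ + φ·sin φ) = 45.521479
y = r_b·(sin φ − φ·cos φ) = 0.519648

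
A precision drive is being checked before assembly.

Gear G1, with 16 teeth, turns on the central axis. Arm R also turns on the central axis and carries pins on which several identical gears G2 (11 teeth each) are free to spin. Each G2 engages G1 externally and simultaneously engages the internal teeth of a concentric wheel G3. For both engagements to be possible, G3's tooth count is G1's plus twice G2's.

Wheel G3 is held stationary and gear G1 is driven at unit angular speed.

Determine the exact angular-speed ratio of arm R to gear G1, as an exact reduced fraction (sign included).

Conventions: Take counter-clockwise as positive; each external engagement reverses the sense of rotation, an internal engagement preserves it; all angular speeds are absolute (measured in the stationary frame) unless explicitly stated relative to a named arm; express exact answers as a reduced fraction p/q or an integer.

planetary set (16T centre, 11T on arm, 38T internal) — Willis relation
ring teeth: 16 + 2·11 = 38
16(ω_sun−ω_arm) = −38(ω_ring−ω_arm),  ω_ring = 0, ω_sun = 1
16(1−ω_arm) = −38(0−ω_arm)  ⇒  54·ω_arm = 16  ⇒  ω_arm = 8/27
ω_out/ω_in = 8/27

8/27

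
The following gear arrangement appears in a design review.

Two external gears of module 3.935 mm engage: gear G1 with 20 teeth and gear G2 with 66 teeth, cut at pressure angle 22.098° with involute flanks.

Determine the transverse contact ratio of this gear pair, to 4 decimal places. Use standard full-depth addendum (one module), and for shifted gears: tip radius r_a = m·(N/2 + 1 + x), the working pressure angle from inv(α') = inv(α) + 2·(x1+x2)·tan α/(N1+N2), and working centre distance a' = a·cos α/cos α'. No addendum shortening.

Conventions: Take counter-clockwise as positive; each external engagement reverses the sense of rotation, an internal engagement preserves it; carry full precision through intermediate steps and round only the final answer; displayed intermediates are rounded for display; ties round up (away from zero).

1.5881

recognized (one external pair, fixed centres): single-mesh tooth geometry, m = 3.935, N1 = 20, N2 = 66
base radii: r_b1 = 36.459418, r_b2 = 120.316081
tip radii: r_a1 = 43.285000, r_a2 = 133.790000
no profile shift: α' = α, a' = a
action lengths: √(r_a1²−r_b1²) = 23.330282, √(r_a2²−r_b2²) = 58.513288
base pitch p_b = π·m·cos α = 11.454064
CR = (23.330282 + 58.513288 − 169.205000·sin 22.09800°)/11.454064 = 1.588084
contact ratio ≈ 1.5881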